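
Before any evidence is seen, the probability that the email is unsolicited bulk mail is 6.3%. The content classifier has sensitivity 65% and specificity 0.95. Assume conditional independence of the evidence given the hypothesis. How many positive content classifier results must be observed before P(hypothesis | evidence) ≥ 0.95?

Prior odds = 0.063/0.937 = 63/937.
False-positive rate = 1 − 0.95 = 0.05; likelihood ratio of a positive = 0.65/0.05 = 13.
Target odds: 0.95 ÷ 0.05 = 19.
Require 13ⁿ ≥ 19 ÷ (63/937) = 17803/63.
13² = 169 falls short of 17803/63 but 13³ = 2197 reaches it, so n = 3.

3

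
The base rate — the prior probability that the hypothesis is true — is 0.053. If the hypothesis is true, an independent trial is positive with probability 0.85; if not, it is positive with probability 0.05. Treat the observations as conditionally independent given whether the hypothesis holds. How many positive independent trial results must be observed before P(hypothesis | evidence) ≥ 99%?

3

Prior odds: 0.053 ÷ 0.947 = 53/947.
Likelihood ratio of a positive = 0.85/0.05 = 17.
Target posterior odds = 0.99/0.01 = 99.
Require 17ⁿ ≥ 99 ÷ (53/947) = 93753/53.
17² = 289 falls short of 93753/53 but 17³ = 4913 reaches it, so n = 3.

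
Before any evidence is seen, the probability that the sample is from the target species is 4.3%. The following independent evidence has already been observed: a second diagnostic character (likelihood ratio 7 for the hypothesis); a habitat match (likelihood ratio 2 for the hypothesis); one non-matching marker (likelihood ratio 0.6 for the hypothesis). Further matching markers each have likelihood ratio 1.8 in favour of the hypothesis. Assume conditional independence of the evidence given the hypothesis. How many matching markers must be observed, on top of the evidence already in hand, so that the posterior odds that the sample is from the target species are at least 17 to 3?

Prior odds = 0.043/0.957 = 43/957.
Combined Bayes factor of the evidence already in hand = 7 × 2 × 0.6 = 8.4.
Odds after that evidence = (43/957) × 8.4 = 602/1595.
Target odds = 17/3.
Need 1.8ⁿ ≥ 17/3 ÷ (602/1595) = 27115/1806.
1.8⁴ = 10.4976 falls short of 27115/1806 but 1.8⁵ = 18.89568 reaches it, so n = 5.

5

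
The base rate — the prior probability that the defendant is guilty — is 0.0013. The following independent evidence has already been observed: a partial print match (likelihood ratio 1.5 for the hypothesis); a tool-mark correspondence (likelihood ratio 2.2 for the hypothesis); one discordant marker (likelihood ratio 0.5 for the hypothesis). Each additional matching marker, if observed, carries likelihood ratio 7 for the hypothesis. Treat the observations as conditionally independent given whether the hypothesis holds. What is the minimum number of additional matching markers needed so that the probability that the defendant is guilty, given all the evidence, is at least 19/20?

Prior odds = 0.0013/0.9987 = 13/9987.
Combined Bayes factor of the evidence already in hand = 1.5 × 2.2 × 0.5 = 1.65.
Odds after that evidence = (13/9987) × 1.65 = 143/66580.
Target odds = 0.95/0.05 = 19.
Need 7ⁿ ≥ 19 ÷ (143/66580) = 1265020/143.
7⁴ = 2401 falls short of 1265020/143 but 7⁵ = 16807 reaches it, so n = 5.

5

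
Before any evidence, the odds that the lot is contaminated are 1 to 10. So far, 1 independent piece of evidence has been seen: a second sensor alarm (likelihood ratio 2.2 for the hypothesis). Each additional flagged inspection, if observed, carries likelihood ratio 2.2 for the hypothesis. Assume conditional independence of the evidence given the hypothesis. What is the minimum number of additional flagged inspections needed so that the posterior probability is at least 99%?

Prior odds = 0.1.
Bayes factor of the evidence already in hand = 2.2.
Odds after that evidence = 0.1 × 2.2 = 0.22.
Target odds = 0.99/0.01 = 99.
Need 2.2ⁿ ≥ 99 ÷ 0.22 = 450.
2.2⁷ = 19487171/78125 falls short of 450 but 2.2⁸ = 214358881/390625 reaches it, so n = 8.

8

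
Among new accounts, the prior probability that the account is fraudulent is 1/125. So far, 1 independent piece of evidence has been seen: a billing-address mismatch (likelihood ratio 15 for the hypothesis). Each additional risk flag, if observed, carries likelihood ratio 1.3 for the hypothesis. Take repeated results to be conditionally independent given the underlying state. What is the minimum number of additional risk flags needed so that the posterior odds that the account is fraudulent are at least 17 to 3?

Prior odds = 0.008/0.992 = 1/124.
Bayes factor of the evidence already in hand = 15.
Odds after that evidence = (1/124) × 15 = 15/124.
Target odds = 17/3.
Need 1.3ⁿ ≥ 17/3 ÷ (15/124) = 2108/45.
1.3¹⁴ ≈39.3738 falls short of 2108/45 but 1.3¹⁵ ≈51.1859 reaches it, so n = 15.

15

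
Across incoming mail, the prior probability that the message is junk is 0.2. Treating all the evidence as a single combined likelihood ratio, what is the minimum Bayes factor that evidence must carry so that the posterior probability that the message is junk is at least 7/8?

28

Prior odds = 0.2/0.8 = 0.25.
Target odds = 0.875/0.125 = 7.
Required Bayes factor = 7 ÷ 0.25 = 28.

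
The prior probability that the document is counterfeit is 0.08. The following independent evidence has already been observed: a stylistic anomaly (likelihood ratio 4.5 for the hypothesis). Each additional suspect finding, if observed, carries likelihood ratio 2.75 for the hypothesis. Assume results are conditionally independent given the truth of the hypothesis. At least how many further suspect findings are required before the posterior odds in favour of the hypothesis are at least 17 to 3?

3

Prior odds = 0.08/0.92 = 2/23.
Bayes factor of the evidence already in hand = 4.5.
Odds after that evidence = (2/23) × 4.5 = 9/23.
Target odds = 17/3.
Need 2.75ⁿ ≥ 17/3 ÷ (9/23) = 391/27.
2.75² = 7.5625 falls short of 391/27 but 2.75³ = 20.796875 reaches it, so n = 3.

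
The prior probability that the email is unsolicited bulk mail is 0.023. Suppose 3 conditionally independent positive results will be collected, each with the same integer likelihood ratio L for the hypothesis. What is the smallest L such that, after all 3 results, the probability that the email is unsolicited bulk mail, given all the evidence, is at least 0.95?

Prior odds = 0.023/0.977 = 23/977.
Target odds = 0.95/0.05 = 19.
Need L³ ≥ 19 ÷ (23/977) = 18563/23.
9³ = 729 < 18563/23 ≤ 1000 = 10³, so L = 10.

10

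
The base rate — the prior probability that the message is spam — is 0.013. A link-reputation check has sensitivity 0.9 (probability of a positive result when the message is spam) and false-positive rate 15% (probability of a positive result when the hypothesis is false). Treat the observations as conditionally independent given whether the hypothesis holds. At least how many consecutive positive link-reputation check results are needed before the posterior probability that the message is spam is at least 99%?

Prior odds: 0.013 ÷ 0.987 = 13/987.
Likelihood ratio of a positive result = 0.9/0.15 = 6.
Target odds: 0.99 ÷ 0.01 = 99.
Require 6ⁿ ≥ 99 ÷ (13/987) = 97713/13.
6⁴ = 1296 falls short of 97713/13 but 6⁵ = 7776 reaches it, so n = 5.

5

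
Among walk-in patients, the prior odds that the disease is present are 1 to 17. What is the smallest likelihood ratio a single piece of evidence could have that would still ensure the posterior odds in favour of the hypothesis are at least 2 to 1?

Prior odds = 1/17.
Target odds = 2.
Required Bayes factor = 2 ÷ (1/17) = 34.

34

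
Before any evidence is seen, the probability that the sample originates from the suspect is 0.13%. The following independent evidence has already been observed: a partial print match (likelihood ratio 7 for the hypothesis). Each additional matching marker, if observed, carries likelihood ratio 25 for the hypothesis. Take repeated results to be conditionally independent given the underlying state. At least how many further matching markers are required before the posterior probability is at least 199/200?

4

Prior odds = 0.0013/0.9987 = 13/9987.
Bayes factor of the evidence already in hand = 7.
Odds after that evidence = (13/9987) × 7 = 91/9987.
Target odds = 0.995/0.005 = 199.
Need 25ⁿ ≥ 199 ÷ (91/9987) = 1987413/91.
25³ = 15625 falls short of 1987413/91 but 25⁴ = 390625 reaches it, so n = 4.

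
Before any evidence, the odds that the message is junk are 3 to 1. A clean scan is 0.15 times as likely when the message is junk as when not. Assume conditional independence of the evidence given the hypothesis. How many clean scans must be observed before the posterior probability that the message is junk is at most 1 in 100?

4

Prior odds = 3.
Likelihood ratio per clean scan = 0.15.
Target odds: 0.01 ÷ 0.99 = 1/99.
Need 3 × 0.15ⁿ ≤ 1/99, i.e. 0.15ⁿ ≤ 1/297.
0.15³ = 0.003375 is still above 1/297 but 0.15⁴ = 81/160000 is at or below it, so n = 4.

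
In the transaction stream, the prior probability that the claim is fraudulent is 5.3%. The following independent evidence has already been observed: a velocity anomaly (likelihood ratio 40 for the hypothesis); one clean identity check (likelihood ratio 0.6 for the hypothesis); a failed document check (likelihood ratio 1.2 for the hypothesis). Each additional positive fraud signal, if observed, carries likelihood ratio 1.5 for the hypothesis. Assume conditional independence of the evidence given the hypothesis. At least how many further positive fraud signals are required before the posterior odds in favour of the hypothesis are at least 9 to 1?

5

Prior odds = 0.053/0.947 = 53/947.
Combined Bayes factor of the evidence already in hand = 40 × 0.6 × 1.2 = 28.8.
Odds after that evidence = (53/947) × 28.8 = 7632/4735.
Target odds = 9.
Need 1.5ⁿ ≥ 9 ÷ (7632/4735) = 4735/848.
1.5⁴ = 5.0625 falls short of 4735/848 but 1.5⁵ = 7.59375 reaches it, so n = 5.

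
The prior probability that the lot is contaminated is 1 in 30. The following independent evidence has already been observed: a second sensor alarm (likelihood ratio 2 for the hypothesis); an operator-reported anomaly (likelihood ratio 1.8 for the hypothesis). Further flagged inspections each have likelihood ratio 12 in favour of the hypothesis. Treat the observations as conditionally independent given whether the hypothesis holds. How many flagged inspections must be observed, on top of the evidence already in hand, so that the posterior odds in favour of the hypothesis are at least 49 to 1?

Prior odds = (1/30)/(29/30) = 1/29.
Combined Bayes factor of the evidence already in hand = 2 × 1.8 = 3.6.
Odds after that evidence = (1/29) × 3.6 = 18/145.
Target odds = 49.
Need 12ⁿ ≥ 49 ÷ (18/145) = 7105/18.
12² = 144 falls short of 7105/18 but 12³ = 1728 reaches it, so n = 3.

3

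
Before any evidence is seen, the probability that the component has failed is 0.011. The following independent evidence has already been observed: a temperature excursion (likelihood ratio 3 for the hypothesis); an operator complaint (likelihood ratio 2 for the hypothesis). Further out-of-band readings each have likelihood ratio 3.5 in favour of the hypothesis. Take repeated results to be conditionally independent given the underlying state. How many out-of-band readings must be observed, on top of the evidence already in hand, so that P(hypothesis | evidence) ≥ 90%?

Prior odds = 0.011/0.989 = 11/989.
Combined Bayes factor of the evidence already in hand = 3 × 2 = 6.
Odds after that evidence = (11/989) × 6 = 66/989.
Target odds = 0.9/0.1 = 9.
Need 3.5ⁿ ≥ 9 ÷ (66/989) = 2967/22.
3.5³ = 42.875 falls short of 2967/22 but 3.5⁴ = 150.0625 reaches it, so n = 4.

4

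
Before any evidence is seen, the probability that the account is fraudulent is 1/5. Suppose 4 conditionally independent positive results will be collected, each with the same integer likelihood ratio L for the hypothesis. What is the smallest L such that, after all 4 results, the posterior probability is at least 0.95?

Prior odds = 0.2/0.8 = 0.25.
Target odds = 0.95/0.05 = 19.
Need L⁴ ≥ 19 ÷ 0.25 = 76.
2⁴ = 16 < 76 ≤ 81 = 3⁴, so L = 3.

3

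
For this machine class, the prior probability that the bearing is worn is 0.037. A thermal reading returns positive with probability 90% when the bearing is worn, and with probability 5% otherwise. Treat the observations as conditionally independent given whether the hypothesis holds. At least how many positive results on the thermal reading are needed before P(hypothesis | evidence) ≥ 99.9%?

Prior odds = 0.037/0.963 = 37/963.
Likelihood ratio of a positive result = 0.9/0.05 = 18.
Target odds: 0.999 ÷ 0.001 = 999.
Require 18ⁿ ≥ 999 ÷ (37/963) = 26001.
18³ = 5832 falls short of 26001 but 18⁴ = 104976 reaches it, so n = 4.

4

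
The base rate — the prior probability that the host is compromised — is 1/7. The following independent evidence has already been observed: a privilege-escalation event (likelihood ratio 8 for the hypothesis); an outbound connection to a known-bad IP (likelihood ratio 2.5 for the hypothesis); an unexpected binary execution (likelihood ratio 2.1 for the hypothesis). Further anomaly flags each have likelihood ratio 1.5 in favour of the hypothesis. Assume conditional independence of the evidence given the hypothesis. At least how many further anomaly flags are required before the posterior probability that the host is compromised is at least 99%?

7

Prior odds = (1/7)/(6/7) = 1/6.
Combined Bayes factor of the evidence already in hand = 8 × 2.5 × 2.1 = 42.
Odds after that evidence = (1/6) × 42 = 7.
Target odds = 0.99/0.01 = 99.
Need 1.5ⁿ ≥ 99 ÷ 7 = 99/7.
1.5⁶ = 11.390625 falls short of 99/7 but 1.5⁷ = 17.0859375 reaches it, so n = 7.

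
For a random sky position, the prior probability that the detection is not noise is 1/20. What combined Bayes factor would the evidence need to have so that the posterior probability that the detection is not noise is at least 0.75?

57

Prior odds = 0.05/0.95 = 1/19.
Target odds = 0.75/0.25 = 3.
Required Bayes factor = 3 ÷ (1/19) = 57.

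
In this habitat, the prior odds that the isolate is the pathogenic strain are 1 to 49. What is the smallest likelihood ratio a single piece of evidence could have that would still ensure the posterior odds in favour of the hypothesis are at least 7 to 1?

Prior odds = 1/49.
Target odds = 7.
Required Bayes factor = 7 ÷ (1/49) = 343.

343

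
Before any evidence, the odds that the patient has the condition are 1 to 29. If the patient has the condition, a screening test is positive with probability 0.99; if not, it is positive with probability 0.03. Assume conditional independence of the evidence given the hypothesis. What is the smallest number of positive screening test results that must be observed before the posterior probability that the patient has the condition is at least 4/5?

2

Prior odds = 1/29.
Likelihood ratio of a positive = 0.99/0.03 = 33.
Target odds: 0.8 ÷ 0.2 = 4.
Need (1/29) × 33ⁿ ≥ 4, i.e. 33ⁿ ≥ 116.
33¹ = 33 falls short of 116 but 33² = 1089 reaches it, so n = 2.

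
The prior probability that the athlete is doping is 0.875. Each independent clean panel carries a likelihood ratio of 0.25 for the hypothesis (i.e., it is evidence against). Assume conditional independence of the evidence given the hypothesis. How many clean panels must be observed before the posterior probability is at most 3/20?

Prior odds: 0.875 ÷ 0.125 = 7.
Likelihood ratio per clean panel = 0.25.
Target posterior odds = 0.15/0.85 = 3/17.
Require 0.25ⁿ ≤ 3/17 ÷ 7 = 3/119.
0.25² = 0.0625 is still above 3/119 but 0.25³ = 0.015625 is at or below it, so n = 3.

3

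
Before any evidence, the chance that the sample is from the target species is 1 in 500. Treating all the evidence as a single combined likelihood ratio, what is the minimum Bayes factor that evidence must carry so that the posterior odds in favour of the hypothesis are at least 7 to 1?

3493

Prior odds = 0.002/0.998 = 1/499.
Target odds = 7.
Required Bayes factor = 7 ÷ (1/499) = 3493.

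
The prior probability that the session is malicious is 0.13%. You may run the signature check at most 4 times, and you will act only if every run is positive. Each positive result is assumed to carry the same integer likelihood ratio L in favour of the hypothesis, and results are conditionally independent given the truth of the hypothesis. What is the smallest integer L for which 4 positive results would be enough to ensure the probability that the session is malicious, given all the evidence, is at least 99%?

17

Prior odds = 0.0013/0.9987 = 13/9987.
Target odds = 0.99/0.01 = 99.
Need L⁴ ≥ 99 ÷ (13/9987) = 988713/13.
16⁴ = 65536 < 988713/13 ≤ 83521 = 17⁴, so L = 17.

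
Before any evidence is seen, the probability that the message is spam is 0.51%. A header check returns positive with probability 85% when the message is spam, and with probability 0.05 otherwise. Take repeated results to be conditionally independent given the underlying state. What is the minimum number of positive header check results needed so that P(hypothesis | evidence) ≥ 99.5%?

Prior odds = 0.0051/0.9949 = 51/9949.
Likelihood ratio of a positive result = 0.85/0.05 = 17.
Target posterior odds = 0.995/0.005 = 199.
Need (51/9949) × 17ⁿ ≥ 199, i.e. 17ⁿ ≥ 1979851/51.
17³ = 4913 falls short of 1979851/51 but 17⁴ = 83521 reaches it, so n = 4.

4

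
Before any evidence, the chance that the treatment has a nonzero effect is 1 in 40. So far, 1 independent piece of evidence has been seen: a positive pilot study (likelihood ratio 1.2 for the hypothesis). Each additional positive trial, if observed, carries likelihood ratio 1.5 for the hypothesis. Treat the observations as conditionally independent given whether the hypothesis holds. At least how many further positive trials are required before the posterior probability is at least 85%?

13

Prior odds = 0.025/0.975 = 1/39.
Bayes factor of the evidence already in hand = 1.2.
Odds after that evidence = (1/39) × 1.2 = 2/65.
Target odds = 0.85/0.15 = 17/3.
Need 1.5ⁿ ≥ 17/3 ÷ (2/65) = 1105/6.
1.5¹² = 531441/4096 falls short of 1105/6 but 1.5¹³ = 1594323/8192 reaches it, so n = 13.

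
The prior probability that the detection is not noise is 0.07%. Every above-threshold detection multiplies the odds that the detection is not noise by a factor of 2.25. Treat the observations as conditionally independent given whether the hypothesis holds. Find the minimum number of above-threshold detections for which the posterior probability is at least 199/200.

Prior odds: 0.0007 ÷ 0.9993 = 7/9993.
Likelihood ratio per above-threshold detection = 2.25.
Target posterior odds = 0.995/0.005 = 199.
Require 2.25ⁿ ≥ 199 ÷ (7/9993) = 1988607/7.
2.25¹⁵ ≈191751 falls short of 1988607/7 but 2.25¹⁶ ≈431440 reaches it, so n = 16.

16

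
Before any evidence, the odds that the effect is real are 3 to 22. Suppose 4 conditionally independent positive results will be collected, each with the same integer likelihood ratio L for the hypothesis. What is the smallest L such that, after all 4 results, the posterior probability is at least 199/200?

Prior odds = 3/22.
Target odds = 0.995/0.005 = 199.
Need L⁴ ≥ 199 ÷ (3/22) = 4378/3.
6⁴ = 1296 < 4378/3 ≤ 2401 = 7⁴, so L = 7.

7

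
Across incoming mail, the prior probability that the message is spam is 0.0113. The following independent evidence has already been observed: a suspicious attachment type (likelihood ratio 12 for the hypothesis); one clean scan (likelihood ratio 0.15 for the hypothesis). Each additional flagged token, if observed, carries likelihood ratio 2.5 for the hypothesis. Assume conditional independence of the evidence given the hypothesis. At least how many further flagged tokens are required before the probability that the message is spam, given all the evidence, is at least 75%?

6

Prior odds = 0.0113/0.9887 = 113/9887.
Combined Bayes factor of the evidence already in hand = 12 × 0.15 = 1.8.
Odds after that evidence = (113/9887) × 1.8 = 1017/49435.
Target odds = 0.75/0.25 = 3.
Need 2.5ⁿ ≥ 3 ÷ (1017/49435) = 49435/339.
2.5⁵ = 97.65625 falls short of 49435/339 but 2.5⁶ = 244.140625 reaches it, so n = 6.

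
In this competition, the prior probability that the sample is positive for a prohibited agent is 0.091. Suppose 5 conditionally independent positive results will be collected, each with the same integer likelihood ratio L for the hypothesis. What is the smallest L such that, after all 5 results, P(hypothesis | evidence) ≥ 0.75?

Prior odds = 0.091/0.909 = 91/909.
Target odds = 0.75/0.25 = 3.
Need L⁵ ≥ 3 ÷ (91/909) = 2727/91.
1⁵ = 1 < 2727/91 ≤ 32 = 2⁵, so L = 2.

2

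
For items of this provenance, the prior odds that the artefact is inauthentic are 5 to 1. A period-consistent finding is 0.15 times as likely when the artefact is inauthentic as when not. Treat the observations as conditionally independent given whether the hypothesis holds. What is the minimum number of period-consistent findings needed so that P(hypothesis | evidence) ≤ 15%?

Prior odds = 5.
Likelihood ratio per period-consistent finding = 0.15.
Target odds: 0.15 ÷ 0.85 = 3/17.
Require 0.15ⁿ ≤ 3/17 ÷ 5 = 3/85.
0.15¹ = 0.15 is still above 3/85 but 0.15² = 0.0225 is at or below it, so n = 2.

2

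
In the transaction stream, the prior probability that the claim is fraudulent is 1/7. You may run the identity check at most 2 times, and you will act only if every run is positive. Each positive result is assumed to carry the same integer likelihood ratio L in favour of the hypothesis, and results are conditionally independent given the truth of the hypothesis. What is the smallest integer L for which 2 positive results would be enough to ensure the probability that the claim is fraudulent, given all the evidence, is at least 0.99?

Prior odds = (1/7)/(6/7) = 1/6.
Target odds = 0.99/0.01 = 99.
Need L² ≥ 99 ÷ (1/6) = 594.
24² = 576 < 594 ≤ 625 = 25², so L = 25.

25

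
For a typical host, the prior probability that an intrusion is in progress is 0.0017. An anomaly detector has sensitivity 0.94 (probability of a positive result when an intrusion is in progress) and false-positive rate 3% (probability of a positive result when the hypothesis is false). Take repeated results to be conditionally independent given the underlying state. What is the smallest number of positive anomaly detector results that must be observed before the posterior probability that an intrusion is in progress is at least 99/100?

Prior odds: 0.0017 ÷ 0.9983 = 17/9983.
Likelihood ratio of a positive result = 0.94/0.03 = 94/3.
Target posterior odds = 0.99/0.01 = 99.
Need (17/9983) × (94/3)ⁿ ≥ 99, i.e. (94/3)ⁿ ≥ 988317/17.
(94/3)³ = 830584/27 falls short of 988317/17 but (94/3)⁴ = 78074896/81 reaches it, so n = 4.

4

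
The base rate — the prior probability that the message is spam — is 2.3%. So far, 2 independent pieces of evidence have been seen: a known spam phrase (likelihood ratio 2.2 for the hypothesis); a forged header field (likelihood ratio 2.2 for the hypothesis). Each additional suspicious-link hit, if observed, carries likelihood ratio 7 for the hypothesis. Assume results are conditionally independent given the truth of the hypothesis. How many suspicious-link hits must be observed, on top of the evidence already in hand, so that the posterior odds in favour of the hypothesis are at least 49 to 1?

Prior odds = 0.023/0.977 = 23/977.
Combined Bayes factor of the evidence already in hand = 2.2 × 2.2 = 4.84.
Odds after that evidence = (23/977) × 4.84 = 2783/24425.
Target odds = 49.
Need 7ⁿ ≥ 49 ÷ (2783/24425) = 1196825/2783.
7³ = 343 falls short of 1196825/2783 but 7⁴ = 2401 reaches it, so n = 4.

4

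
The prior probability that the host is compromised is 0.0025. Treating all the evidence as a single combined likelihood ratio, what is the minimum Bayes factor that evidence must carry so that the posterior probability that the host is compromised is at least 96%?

9576

Prior odds = 0.0025/0.9975 = 1/399.
Target odds = 0.96/0.04 = 24.
Required Bayes factor = 24 ÷ (1/399) = 9576.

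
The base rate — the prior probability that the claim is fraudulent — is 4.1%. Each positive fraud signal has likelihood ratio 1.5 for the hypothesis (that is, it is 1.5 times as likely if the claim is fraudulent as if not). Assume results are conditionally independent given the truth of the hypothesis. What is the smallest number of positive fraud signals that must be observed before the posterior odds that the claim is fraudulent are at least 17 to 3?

13

Prior odds = 0.041/0.959 = 41/959.
Likelihood ratio per positive fraud signal = 1.5.
Target odds = 17/3.
Need (41/959) × 1.5ⁿ ≥ 17/3, i.e. 1.5ⁿ ≥ 16303/123.
1.5¹² = 531441/4096 falls short of 16303/123 but 1.5¹³ = 1594323/8192 reaches it, so n = 13.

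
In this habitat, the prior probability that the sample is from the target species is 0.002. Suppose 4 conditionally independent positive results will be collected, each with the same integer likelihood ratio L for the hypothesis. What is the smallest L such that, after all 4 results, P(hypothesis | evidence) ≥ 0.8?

Prior odds = 0.002/0.998 = 1/499.
Target odds = 0.8/0.2 = 4.
Need L⁴ ≥ 4 ÷ (1/499) = 1996.
6⁴ = 1296 < 1996 ≤ 2401 = 7⁴, so L = 7.

7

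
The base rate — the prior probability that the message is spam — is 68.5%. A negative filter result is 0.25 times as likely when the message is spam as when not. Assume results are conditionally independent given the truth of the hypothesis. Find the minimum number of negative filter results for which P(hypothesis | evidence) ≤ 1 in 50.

Prior odds: 0.685 ÷ 0.315 = 137/63.
Likelihood ratio per negative filter result = 0.25.
Target odds: 0.02 ÷ 0.98 = 1/49.
Need (137/63) × 0.25ⁿ ≤ 1/49, i.e. 0.25ⁿ ≤ 9/959.
0.25³ = 0.015625 is still above 9/959 but 0.25⁴ = 0.00390625 is at or below it, so n = 4.

4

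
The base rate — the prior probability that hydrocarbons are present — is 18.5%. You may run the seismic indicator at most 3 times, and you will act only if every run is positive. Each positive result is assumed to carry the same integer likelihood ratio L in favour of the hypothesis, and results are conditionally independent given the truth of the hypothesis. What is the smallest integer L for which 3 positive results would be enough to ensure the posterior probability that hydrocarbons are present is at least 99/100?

Prior odds = 0.185/0.815 = 37/163.
Target odds = 0.99/0.01 = 99.
Need L³ ≥ 99 ÷ (37/163) = 16137/37.
7³ = 343 < 16137/37 ≤ 512 = 8³, so L = 8.

8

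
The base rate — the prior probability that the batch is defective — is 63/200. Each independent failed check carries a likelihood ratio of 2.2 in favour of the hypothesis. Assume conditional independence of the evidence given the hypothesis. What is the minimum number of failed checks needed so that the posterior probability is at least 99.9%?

10

Prior odds = 0.315/0.685 = 63/137.
Likelihood ratio per failed check = 2.2.
Target odds: 0.999 ÷ 0.001 = 999.
Need (63/137) × 2.2ⁿ ≥ 999, i.e. 2.2ⁿ ≥ 15207/7.
2.2⁹ ≈1207.27 falls short of 15207/7 but 2.2¹⁰ ≈2655.99 reaches it, so n = 10.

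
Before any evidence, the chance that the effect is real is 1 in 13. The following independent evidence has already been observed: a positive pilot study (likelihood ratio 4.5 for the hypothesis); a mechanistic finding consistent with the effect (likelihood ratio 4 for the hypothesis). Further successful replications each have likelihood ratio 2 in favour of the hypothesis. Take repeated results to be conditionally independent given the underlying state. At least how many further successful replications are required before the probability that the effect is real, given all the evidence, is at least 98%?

6

Prior odds = (1/13)/(12/13) = 1/12.
Combined Bayes factor of the evidence already in hand = 4.5 × 4 = 18.
Odds after that evidence = (1/12) × 18 = 1.5.
Target odds = 0.98/0.02 = 49.
Need 2ⁿ ≥ 49 ÷ 1.5 = 98/3.
2⁵ = 32 falls short of 98/3 but 2⁶ = 64 reaches it, so n = 6.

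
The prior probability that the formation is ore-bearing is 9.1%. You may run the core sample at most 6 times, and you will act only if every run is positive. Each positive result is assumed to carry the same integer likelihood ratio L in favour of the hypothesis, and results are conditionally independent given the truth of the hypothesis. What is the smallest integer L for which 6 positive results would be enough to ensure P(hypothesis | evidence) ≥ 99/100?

4

Prior odds = 0.091/0.909 = 91/909.
Target odds = 0.99/0.01 = 99.
Need L⁶ ≥ 99 ÷ (91/909) = 89991/91.
3⁶ = 729 < 89991/91 ≤ 4096 = 4⁶, so L = 4.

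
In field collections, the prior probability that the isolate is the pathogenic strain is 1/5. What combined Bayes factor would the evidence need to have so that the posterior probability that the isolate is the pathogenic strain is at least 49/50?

Prior odds = 0.2/0.8 = 0.25.
Target odds = 0.98/0.02 = 49.
Required Bayes factor = 49 ÷ 0.25 = 196.

196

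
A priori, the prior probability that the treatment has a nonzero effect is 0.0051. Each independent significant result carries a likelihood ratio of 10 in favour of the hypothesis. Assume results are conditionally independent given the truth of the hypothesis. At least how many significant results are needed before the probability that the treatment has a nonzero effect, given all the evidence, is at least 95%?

4

Prior odds: 0.0051 ÷ 0.9949 = 51/9949.
Likelihood ratio per significant result = 10.
Target odds: 0.95 ÷ 0.05 = 19.
Need (51/9949) × 10ⁿ ≥ 19, i.e. 10ⁿ ≥ 189031/51.
10³ = 1000 falls short of 189031/51 but 10⁴ = 10000 reaches it, so n = 4.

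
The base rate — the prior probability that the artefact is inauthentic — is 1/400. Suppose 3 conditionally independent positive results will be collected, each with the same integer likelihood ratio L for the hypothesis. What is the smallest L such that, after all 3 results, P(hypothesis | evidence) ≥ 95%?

Prior odds = 0.0025/0.9975 = 1/399.
Target odds = 0.95/0.05 = 19.
Need L³ ≥ 19 ÷ (1/399) = 7581.
19³ = 6859 < 7581 ≤ 8000 = 20³, so L = 20.

20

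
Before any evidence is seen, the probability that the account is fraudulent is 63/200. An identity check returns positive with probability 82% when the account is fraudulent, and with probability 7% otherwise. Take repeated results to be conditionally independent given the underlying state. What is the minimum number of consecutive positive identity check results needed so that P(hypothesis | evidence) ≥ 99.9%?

Prior odds: 0.315 ÷ 0.685 = 63/137.
Likelihood ratio of a positive result = 0.82/0.07 = 82/7.
Target odds: 0.999 ÷ 0.001 = 999.
Need (63/137) × (82/7)ⁿ ≥ 999, i.e. (82/7)ⁿ ≥ 15207/7.
(82/7)³ = 551368/343 falls short of 15207/7 but (82/7)⁴ = 45212176/2401 reaches it, so n = 4.

4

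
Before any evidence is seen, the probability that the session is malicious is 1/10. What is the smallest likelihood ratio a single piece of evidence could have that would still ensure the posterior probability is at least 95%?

Prior odds = 0.1/0.9 = 1/9.
Target odds = 0.95/0.05 = 19.
Required Bayes factor = 19 ÷ (1/9) = 171.

171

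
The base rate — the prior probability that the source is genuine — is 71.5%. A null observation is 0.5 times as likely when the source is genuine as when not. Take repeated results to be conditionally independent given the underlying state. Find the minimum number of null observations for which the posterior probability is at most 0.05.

Prior odds = 0.715/0.285 = 143/57.
Likelihood ratio per null observation = 0.5.
Target odds: 0.05 ÷ 0.95 = 1/19.
Require 0.5ⁿ ≤ 1/19 ÷ (143/57) = 3/143.
0.5⁵ = 0.03125 is still above 3/143 but 0.5⁶ = 0.015625 is at or below it, so n = 6.

6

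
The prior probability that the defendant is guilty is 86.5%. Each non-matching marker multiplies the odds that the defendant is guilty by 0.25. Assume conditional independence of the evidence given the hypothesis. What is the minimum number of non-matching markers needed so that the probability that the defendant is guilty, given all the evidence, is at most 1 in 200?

Prior odds: 0.865 ÷ 0.135 = 173/27.
Likelihood ratio per non-matching marker = 0.25.
Target posterior odds = 0.005/0.995 = 1/199.
Need (173/27) × 0.25ⁿ ≤ 1/199, i.e. 0.25ⁿ ≤ 27/34427.
0.25⁵ = 1/1024 is still above 27/34427 but 0.25⁶ = 1/4096 is at or below it, so n = 6.

6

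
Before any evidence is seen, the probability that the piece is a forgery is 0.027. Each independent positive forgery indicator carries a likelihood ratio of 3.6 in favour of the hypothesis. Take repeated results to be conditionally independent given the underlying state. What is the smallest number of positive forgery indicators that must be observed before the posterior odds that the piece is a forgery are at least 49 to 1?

Prior odds = 0.027/0.973 = 27/973.
Likelihood ratio per positive forgery indicator = 3.6.
Target odds = 49.
Require 3.6ⁿ ≥ 49 ÷ (27/973) = 47677/27.
3.6⁵ = 604.66176 falls short of 47677/27 but 3.6⁶ = 34012224/15625 reaches it, so n = 6.

6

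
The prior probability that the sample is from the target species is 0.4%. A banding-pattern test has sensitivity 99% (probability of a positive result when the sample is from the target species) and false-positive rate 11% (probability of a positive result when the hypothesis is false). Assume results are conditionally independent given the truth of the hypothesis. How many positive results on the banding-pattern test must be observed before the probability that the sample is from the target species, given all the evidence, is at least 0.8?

Prior odds = 0.004/0.996 = 1/249.
Likelihood ratio of a positive result = 0.99/0.11 = 9.
Target odds: 0.8 ÷ 0.2 = 4.
Require 9ⁿ ≥ 4 ÷ (1/249) = 996.
9³ = 729 falls short of 996 but 9⁴ = 6561 reaches it, so n = 4.

4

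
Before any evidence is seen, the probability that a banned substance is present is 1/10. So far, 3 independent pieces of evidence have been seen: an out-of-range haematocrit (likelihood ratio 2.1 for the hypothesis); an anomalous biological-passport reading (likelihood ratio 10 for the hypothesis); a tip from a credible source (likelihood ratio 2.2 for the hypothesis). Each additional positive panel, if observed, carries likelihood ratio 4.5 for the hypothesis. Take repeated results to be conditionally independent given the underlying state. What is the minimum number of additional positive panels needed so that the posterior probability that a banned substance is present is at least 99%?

2

Prior odds = 0.1/0.9 = 1/9.
Combined Bayes factor of the evidence already in hand = 2.1 × 10 × 2.2 = 46.2.
Odds after that evidence = (1/9) × 46.2 = 77/15.
Target odds = 0.99/0.01 = 99.
Need 4.5ⁿ ≥ 99 ÷ (77/15) = 135/7.
4.5¹ = 4.5 falls short of 135/7 but 4.5² = 20.25 reaches it, so n = 2.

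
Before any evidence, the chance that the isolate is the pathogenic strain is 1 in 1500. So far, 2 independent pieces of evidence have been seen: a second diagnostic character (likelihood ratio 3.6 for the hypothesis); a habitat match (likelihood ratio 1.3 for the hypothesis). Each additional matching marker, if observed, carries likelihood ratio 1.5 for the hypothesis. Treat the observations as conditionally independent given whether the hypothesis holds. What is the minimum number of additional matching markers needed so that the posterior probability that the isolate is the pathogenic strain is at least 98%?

Prior odds = (1/1500)/(1499/1500) = 1/1499.
Combined Bayes factor of the evidence already in hand = 3.6 × 1.3 = 4.68.
Odds after that evidence = (1/1499) × 4.68 = 117/37475.
Target odds = 0.98/0.02 = 49.
Need 1.5ⁿ ≥ 49 ÷ (117/37475) = 1836275/117.
1.5²³ ≈11222.7 falls short of 1836275/117 but 1.5²⁴ ≈16834.1 reaches it, so n = 24.

24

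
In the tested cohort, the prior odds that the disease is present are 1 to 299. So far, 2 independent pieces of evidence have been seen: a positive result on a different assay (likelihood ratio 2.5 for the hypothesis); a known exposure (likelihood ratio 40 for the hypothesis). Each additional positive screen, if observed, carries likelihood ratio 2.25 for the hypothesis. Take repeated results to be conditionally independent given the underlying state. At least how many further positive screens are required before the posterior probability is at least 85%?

Prior odds = 1/299.
Combined Bayes factor of the evidence already in hand = 2.5 × 40 = 100.
Odds after that evidence = (1/299) × 100 = 100/299.
Target odds = 0.85/0.15 = 17/3.
Need 2.25ⁿ ≥ 17/3 ÷ (100/299) = 5083/300.
2.25³ = 11.390625 falls short of 5083/300 but 2.25⁴ = 25.62890625 reaches it, so n = 4.

4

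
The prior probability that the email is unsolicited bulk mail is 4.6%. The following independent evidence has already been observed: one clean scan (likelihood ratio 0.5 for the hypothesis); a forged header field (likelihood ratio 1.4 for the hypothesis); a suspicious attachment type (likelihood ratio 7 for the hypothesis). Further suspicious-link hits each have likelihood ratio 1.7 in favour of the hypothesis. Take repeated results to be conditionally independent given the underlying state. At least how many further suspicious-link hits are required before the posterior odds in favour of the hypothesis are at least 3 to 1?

Prior odds = 0.046/0.954 = 23/477.
Combined Bayes factor of the evidence already in hand = 0.5 × 1.4 × 7 = 4.9.
Odds after that evidence = (23/477) × 4.9 = 1127/4770.
Target odds = 3.
Need 1.7ⁿ ≥ 3 ÷ (1127/4770) = 14310/1127.
1.7⁴ = 8.3521 falls short of 14310/1127 but 1.7⁵ = 1419857/100000 reaches it, so n = 5.

5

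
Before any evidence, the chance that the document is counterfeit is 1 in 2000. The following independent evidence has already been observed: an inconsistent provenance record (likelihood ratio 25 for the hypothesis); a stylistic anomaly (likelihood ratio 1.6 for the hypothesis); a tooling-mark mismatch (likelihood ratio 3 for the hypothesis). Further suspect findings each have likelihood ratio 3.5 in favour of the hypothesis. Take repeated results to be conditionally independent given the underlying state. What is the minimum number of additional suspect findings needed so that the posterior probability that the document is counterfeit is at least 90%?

4

Prior odds = 0.0005/0.9995 = 1/1999.
Combined Bayes factor of the evidence already in hand = 25 × 1.6 × 3 = 120.
Odds after that evidence = (1/1999) × 120 = 120/1999.
Target odds = 0.9/0.1 = 9.
Need 3.5ⁿ ≥ 9 ÷ (120/1999) = 149.925.
3.5³ = 42.875 falls short of 149.925 but 3.5⁴ = 150.0625 reaches it, so n = 4.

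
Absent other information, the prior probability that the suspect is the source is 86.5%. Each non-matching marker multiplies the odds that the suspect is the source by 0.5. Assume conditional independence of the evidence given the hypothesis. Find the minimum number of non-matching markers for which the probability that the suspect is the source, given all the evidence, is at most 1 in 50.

Prior odds: 0.865 ÷ 0.135 = 173/27.
Likelihood ratio per non-matching marker = 0.5.
Target posterior odds = 0.02/0.98 = 1/49.
Need (173/27) × 0.5ⁿ ≤ 1/49, i.e. 0.5ⁿ ≤ 27/8477.
0.5⁸ = 0.00390625 is still above 27/8477 but 0.5⁹ = 0.001953125 is at or below it, so n = 9.

9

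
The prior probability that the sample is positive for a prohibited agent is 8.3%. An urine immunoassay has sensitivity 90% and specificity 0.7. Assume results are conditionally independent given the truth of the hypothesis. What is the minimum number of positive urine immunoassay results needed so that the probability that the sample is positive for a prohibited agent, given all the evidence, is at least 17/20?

Prior odds = 0.083/0.917 = 83/917.
False-positive rate = 1 − 0.7 = 0.3; likelihood ratio of a positive = 0.9/0.3 = 3.
Target odds: 0.85 ÷ 0.15 = 17/3.
Need (83/917) × 3ⁿ ≥ 17/3, i.e. 3ⁿ ≥ 15589/249.
3³ = 27 falls short of 15589/249 but 3⁴ = 81 reaches it, so n = 4.

4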